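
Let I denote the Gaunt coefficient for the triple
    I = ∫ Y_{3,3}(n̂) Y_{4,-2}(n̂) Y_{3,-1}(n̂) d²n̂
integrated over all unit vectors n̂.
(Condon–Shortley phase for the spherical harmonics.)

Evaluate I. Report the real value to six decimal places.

-0.188451

m-sum 0 ✓  L=10 even ✓  1≤3≤7 ✓
Π(2lᵢ+1) = 7×9×7 = 441
triangle coeff Δ(3,4,3) = 1/34650
Σ_t [1,3]: t=1:−1/72 t=2:+1/16 t=3:−1/72 = 5/144
(3j)²=2/77 [(3 4 3; 0 0 0)], sign=-1
Σ_t [0,0]: t=0:+1/192 = 1/192
(3j)²=3/77 [(3 4 3; 3 -2 -1)], sign=+1
⇒ 4πI² = 54/121
I = (-1)√(54/121/(4π)) = -0.18845135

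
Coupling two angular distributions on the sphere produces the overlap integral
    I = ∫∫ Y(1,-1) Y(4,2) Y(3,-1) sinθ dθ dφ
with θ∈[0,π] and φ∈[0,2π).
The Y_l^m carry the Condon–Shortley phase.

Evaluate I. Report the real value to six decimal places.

Rules hold: Σm=0, L=8 even, 3≤3≤5.
N = 3·9·7 = 189
Δ = 2!·0!·6!/9! = 1/252
Racah Σ t=1..1: t=1:−1/36 = -1/36
⇒ 3j(1 4 3; 0 0 0)² = 4/63, sgn +1
Racah Σ t=2..2: t=2:+1/96 = 1/96
⇒ 3j(1 4 3; -1 2 -1)² = 5/84, sgn +1
4πI² = N·(3j₀)²·(3jₘ)² = 5/7
I = +1·√(0.714286/4π) = 0.23841361

0.238414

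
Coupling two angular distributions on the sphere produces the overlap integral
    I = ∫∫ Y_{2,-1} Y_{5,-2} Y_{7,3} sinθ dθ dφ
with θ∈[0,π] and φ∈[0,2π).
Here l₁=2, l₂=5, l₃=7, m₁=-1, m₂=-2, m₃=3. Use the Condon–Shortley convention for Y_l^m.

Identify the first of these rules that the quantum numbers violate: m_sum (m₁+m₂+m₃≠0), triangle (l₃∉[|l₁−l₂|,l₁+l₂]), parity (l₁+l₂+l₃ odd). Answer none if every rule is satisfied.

none

m₁+m₂+m₃ = -1 − 2 + 3 = 0  ✓
triangle: |2−5|=3 ≤ l₃=7 ≤ 2+5=7  ✓
parity: l₁+l₂+l₃ = 14 is even  ✓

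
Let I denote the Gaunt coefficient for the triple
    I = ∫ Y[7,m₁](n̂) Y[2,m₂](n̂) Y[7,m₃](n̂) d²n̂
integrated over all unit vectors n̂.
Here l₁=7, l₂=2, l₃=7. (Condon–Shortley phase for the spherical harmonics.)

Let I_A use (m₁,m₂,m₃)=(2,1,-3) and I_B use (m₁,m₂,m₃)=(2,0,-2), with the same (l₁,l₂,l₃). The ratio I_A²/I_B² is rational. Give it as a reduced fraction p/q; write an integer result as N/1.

Same 7,2,7: normalisation and zero-m 3j drop out of the ratio.
A: Δ: 2! 12! 2! / 17! → 1/185640; sum: t=1:−1/1935360 t=2:+1/4354560 = -1/3483648; 3j²(7 2 7; 2 1 -3) = Δ·Π!·Σ² = 125/12376  (sign -1)
B: Δ: 2! 12! 2! / 17! → 1/185640; sum: t=0:+1/2419200 t=1:−1/967680 t=2:+1/8709120 = -11/21772800; 3j²(7 2 7; 2 0 -2) = Δ·Π!·Σ² = 242/23205  (sign +1)
I_A²/I_B² = (125/12376)/(242/23205) = 1875/1936

1875/1936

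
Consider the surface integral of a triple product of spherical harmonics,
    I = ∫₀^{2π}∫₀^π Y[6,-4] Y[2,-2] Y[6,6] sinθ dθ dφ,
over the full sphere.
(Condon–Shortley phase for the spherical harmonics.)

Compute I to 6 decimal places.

-0.076075

Checks pass: Σm=0; 14 even; l₃=6∈[4,8].
(2·6+1)(2·2+1)(2·6+1) = 845
Δ: 2! 10! 2! / 15! → 1/90090
sum: t=0:+1/69120 t=1:−1/14400 t=2:+1/69120 = -7/172800
3j²(6 2 6; 0 0 0) = Δ·Π!·Σ² = 14/715  (sign -1)
sum: t=0:+1/14515200 = 1/14515200
3j²(6 2 6; -4 -2 6) = Δ·Π!·Σ² = 2/455  (sign +1)
combine: 4πI² = 845·14/715·2/455 = 4/55
take √, sign -1: I = -0.07607531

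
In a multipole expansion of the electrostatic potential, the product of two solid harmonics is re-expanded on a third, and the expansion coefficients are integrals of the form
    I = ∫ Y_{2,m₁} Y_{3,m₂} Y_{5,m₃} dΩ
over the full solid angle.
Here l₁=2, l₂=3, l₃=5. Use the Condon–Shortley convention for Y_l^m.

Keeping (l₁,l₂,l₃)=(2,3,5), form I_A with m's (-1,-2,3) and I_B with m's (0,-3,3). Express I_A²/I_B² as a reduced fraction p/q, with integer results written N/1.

4/1

l's match ⇒ only the (l;m) 3-j factors differ between A and B.
A: triangle coeff Δ(2,3,5) = 1/2310; Σ_t [0,0]: t=0:+1/720 = 1/720; (3j)²=8/165 [(2 3 5; -1 -2 3)], sign=+1
B: triangle coeff Δ(2,3,5) = 1/2310; Σ_t [0,0]: t=0:+1/2880 = 1/2880; (3j)²=2/165 [(2 3 5; 0 -3 3)], sign=+1
I_A²/I_B² = (8/165)/(2/165) = 4/1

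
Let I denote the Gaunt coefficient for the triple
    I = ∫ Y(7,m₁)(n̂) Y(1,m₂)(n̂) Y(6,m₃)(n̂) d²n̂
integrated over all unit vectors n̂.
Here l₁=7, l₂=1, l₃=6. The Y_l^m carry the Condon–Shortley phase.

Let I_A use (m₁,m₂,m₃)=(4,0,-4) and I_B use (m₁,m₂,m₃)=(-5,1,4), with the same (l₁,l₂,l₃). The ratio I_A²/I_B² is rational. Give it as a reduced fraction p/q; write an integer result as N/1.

l's match ⇒ only the (l;m) 3-j factors differ between A and B.
A: triangle coeff Δ(7,1,6) = 1/1365; Σ_t [1,1]: t=1:−1/7257600 = -1/7257600; (3j)²=11/455 [(7 1 6; 4 0 -4)], sign=-1
B: triangle coeff Δ(7,1,6) = 1/1365; Σ_t [2,2]: t=2:+1/14515200 = 1/14515200; (3j)²=22/455 [(7 1 6; -5 1 4)], sign=+1
I_A²/I_B² = (11/455)/(22/455) = 1/2

1/2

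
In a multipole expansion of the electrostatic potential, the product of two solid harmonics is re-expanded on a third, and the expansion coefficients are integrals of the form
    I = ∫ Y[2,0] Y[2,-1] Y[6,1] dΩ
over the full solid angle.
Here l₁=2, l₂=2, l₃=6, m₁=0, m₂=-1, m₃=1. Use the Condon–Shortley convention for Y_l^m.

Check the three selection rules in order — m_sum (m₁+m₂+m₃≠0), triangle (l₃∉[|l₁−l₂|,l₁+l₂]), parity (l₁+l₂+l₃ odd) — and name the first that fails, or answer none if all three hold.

m₁+m₂+m₃ = 0 − 1 + 1 = 0  ✓
triangle: |2−2|=0 ≤ l₃=6 ≤ 2+2=4  ✗
parity: l₁+l₂+l₃ = 10 is even

triangle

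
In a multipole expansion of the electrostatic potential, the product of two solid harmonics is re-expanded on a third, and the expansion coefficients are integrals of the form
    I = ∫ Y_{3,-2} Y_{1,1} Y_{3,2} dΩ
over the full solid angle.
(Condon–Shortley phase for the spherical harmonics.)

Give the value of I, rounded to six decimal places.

Σmᵢ = 1 ≠ 0, so the φ-integral vanishes; I = 0

0.000000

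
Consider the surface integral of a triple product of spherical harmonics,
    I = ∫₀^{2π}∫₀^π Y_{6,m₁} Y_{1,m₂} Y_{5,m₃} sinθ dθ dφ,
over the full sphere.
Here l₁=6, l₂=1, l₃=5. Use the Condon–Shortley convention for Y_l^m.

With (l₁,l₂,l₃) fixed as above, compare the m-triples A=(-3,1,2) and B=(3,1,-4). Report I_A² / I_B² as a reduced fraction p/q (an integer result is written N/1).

Same 6,1,5: normalisation and zero-m 3j drop out of the ratio.
A: Δ: 2! 10! 0! / 13! → 1/858; sum: t=2:+1/60480 = 1/60480; 3j²(6 1 5; -3 1 2) = Δ·Π!·Σ² = 6/143  (sign -1)
B: Δ: 2! 10! 0! / 13! → 1/858; sum: t=2:+1/725760 = 1/725760; 3j²(6 1 5; 3 1 -4) = Δ·Π!·Σ² = 1/286  (sign -1)
I_A²/I_B² = (6/143)/(1/286) = 12/1

12/1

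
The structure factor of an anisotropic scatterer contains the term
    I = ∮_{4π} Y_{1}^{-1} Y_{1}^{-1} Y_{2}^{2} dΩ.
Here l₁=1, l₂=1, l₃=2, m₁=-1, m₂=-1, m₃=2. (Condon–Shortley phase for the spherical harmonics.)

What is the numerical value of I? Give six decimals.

Checks pass: Σm=0; 4 even; l₃=2∈[0,2].
(2·1+1)(2·1+1)(2·2+1) = 45
Δ: 0! 2! 2! / 5! → 1/30
sum: t=0:+1/1 = 1/1
3j²(1 1 2; 0 0 0) = Δ·Π!·Σ² = 2/15  (sign +1)
sum: t=0:+1/4 = 1/4
3j²(1 1 2; -1 -1 2) = Δ·Π!·Σ² = 1/5  (sign +1)
combine: 4πI² = 45·2/15·1/5 = 6/5
take √, sign +1: I = 0.30901936

0.309019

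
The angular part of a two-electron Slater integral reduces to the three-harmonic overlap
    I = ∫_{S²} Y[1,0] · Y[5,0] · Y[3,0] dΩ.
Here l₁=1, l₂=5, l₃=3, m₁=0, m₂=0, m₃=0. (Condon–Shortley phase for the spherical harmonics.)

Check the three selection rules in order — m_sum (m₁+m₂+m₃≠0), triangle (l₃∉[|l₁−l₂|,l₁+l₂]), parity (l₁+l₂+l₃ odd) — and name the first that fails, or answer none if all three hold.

azimuthal sum: 0 + 0 + 0 = 0  ✓
4 ≤ 3 ≤ 6 (triangle on l)  ✗
L = 1 + 5 + 3 = 9 (odd)

triangle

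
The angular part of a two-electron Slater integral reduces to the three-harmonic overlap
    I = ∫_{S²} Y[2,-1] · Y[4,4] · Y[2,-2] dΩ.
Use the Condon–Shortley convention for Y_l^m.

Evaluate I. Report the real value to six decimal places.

m-sum = -1 + 4 − 2 = 1 ≠ 0 ⇒ I = 0

0.000000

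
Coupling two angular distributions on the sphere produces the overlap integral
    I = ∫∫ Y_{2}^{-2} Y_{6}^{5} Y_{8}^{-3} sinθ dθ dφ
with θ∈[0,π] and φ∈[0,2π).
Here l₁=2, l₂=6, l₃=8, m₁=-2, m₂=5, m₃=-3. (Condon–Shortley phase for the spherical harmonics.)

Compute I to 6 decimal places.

-0.018976

m-sum 0 ✓  L=16 even ✓  4≤8≤8 ✓
Π(2lᵢ+1) = 5×13×17 = 1105
triangle coeff Δ(2,6,8) = 1/30940
Σ_t [0,0]: t=0:+1/2073600 = 1/2073600
(3j)²=28/1105 [(2 6 8; 0 0 0)], sign=+1
Σ_t [0,0]: t=0:+1/958003200 = 1/958003200
(3j)²=1/6188 [(2 6 8; -2 5 -3)], sign=-1
⇒ 4πI² = 1/221
I = (-1)√(1/221/(4π)) = -0.01897575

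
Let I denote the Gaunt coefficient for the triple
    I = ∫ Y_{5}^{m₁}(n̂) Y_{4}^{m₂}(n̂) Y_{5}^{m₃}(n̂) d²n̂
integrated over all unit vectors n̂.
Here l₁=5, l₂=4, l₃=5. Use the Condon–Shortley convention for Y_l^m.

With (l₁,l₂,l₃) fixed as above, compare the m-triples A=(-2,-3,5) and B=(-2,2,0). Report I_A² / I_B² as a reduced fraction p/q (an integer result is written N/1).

l's match ⇒ only the (l;m) 3-j factors differ between A and B.
A: triangle coeff Δ(5,4,5) = 1/3153150; Σ_t [1,1]: t=1:−1/103680 = -1/103680; (3j)²=7/429 [(5 4 5; -2 -3 5)], sign=-1
B: triangle coeff Δ(5,4,5) = 1/3153150; Σ_t [2,4]: t=2:+1/11520 t=3:−1/1728 t=4:+1/3456 = -7/34560; (3j)²=7/858 [(5 4 5; -2 2 0)], sign=+1
I_A²/I_B² = (7/429)/(7/858) = 2/1

2/1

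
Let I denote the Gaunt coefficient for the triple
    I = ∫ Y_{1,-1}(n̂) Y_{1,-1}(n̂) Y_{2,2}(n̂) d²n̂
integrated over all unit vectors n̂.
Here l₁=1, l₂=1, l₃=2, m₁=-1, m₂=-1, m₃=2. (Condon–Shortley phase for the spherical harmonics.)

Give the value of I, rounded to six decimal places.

m-sum 0 ✓  L=4 even ✓  0≤2≤2 ✓
Π(2lᵢ+1) = 3×3×5 = 45
triangle coeff Δ(1,1,2) = 1/30
Σ_t [0,0]: t=0:+1/1 = 1/1
(3j)²=2/15 [(1 1 2; 0 0 0)], sign=+1
Σ_t [0,0]: t=0:+1/4 = 1/4
(3j)²=1/5 [(1 1 2; -1 -1 2)], sign=+1
⇒ 4πI² = 6/5
I = (+1)√(6/5/(4π)) = 0.30901936

0.309019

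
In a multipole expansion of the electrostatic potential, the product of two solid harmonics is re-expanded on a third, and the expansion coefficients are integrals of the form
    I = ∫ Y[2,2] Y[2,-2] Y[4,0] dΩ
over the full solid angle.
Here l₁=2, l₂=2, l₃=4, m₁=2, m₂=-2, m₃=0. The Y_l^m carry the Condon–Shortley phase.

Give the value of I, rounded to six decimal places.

Checks pass: Σm=0; 8 even; l₃=4∈[0,4].
(2·2+1)(2·2+1)(2·4+1) = 225
Δ: 0! 4! 4! / 9! → 1/630
sum: t=0:+1/16 = 1/16
3j²(2 2 4; 0 0 0) = Δ·Π!·Σ² = 2/35  (sign +1)
sum: t=0:+1/576 = 1/576
3j²(2 2 4; 2 -2 0) = Δ·Π!·Σ² = 1/630  (sign +1)
combine: 4πI² = 225·2/35·1/630 = 1/49
take √, sign +1: I = 0.04029926

0.040299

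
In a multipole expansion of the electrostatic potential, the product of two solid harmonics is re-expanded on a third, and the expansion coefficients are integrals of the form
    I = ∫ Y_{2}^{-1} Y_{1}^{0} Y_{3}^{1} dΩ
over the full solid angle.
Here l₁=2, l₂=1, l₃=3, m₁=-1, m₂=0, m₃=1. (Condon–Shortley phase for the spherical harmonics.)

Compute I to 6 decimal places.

-0.233597

m-sum 0 ✓  L=6 even ✓  1≤3≤3 ✓
Π(2lᵢ+1) = 5×3×7 = 105
triangle coeff Δ(2,1,3) = 1/105
Σ_t [0,0]: t=0:+1/4 = 1/4
(3j)²=3/35 [(2 1 3; 0 0 0)], sign=-1
Σ_t [0,0]: t=0:+1/6 = 1/6
(3j)²=8/105 [(2 1 3; -1 0 1)], sign=+1
⇒ 4πI² = 24/35
I = (-1)√(24/35/(4π)) = -0.23359668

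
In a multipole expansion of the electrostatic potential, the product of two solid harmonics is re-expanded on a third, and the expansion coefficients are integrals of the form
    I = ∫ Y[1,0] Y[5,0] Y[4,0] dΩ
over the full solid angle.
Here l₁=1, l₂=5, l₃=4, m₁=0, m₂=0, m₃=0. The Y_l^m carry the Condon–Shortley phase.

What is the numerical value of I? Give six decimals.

Rules hold: Σm=0, L=10 even, 4≤4≤6.
N = 3·11·9 = 297
Δ = 2!·0!·8!/11! = 1/495
Racah Σ t=1..1: t=1:−1/576 = -1/576
⇒ 3j(1 5 4; 0 0 0)² = 5/99, sgn -1
(m-triple is (0,0,0) — same symbol as above.)
4πI² = N·(3j₀)²·(3jₘ)² = 25/33
I = +1·√(0.757576/4π) = 0.24553200

0.245532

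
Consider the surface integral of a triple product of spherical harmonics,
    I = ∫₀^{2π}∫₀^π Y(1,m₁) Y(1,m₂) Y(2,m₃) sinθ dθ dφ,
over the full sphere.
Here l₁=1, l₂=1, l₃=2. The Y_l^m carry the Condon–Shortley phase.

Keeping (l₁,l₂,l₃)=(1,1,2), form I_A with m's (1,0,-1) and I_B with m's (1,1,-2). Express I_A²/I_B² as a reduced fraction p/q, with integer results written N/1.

Shared (l₁,l₂,l₃)=(1,1,2): N and (l;000)² cancel in I_A²/I_B².
A: Δ = 0!·2!·2!/5! = 1/30; Racah Σ t=0..0: t=0:+1/2 = 1/2; ⇒ 3j(1 1 2; 1 0 -1)² = 1/10, sgn -1
B: Δ = 0!·2!·2!/5! = 1/30; Racah Σ t=0..0: t=0:+1/4 = 1/4; ⇒ 3j(1 1 2; 1 1 -2)² = 1/5, sgn +1
I_A²/I_B² = (1/10)/(1/5) = 1/2

1/2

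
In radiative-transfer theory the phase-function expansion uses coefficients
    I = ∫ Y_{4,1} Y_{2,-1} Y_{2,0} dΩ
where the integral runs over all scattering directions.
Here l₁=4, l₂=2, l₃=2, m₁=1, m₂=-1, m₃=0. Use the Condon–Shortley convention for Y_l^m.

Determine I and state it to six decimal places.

Rules hold: Σm=0, L=8 even, 2≤2≤6.
N = 9·5·5 = 225
Δ = 4!·4!·0!/9! = 1/630
Racah Σ t=2..2: t=2:+1/16 = 1/16
⇒ 3j(4 2 2; 0 0 0)² = 2/35, sgn +1
Racah Σ t=1..1: t=1:−1/24 = -1/24
⇒ 3j(4 2 2; 1 -1 0)² = 1/21, sgn -1
4πI² = N·(3j₀)²·(3jₘ)² = 30/49
I = -1·√(0.612245/4π) = -0.22072812

-0.220728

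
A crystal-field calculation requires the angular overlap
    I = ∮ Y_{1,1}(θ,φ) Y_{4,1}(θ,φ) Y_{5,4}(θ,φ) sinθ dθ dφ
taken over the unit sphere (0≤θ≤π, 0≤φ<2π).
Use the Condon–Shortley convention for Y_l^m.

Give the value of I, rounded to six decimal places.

Σmᵢ = 6 ≠ 0, so the φ-integral vanishes; I = 0

0.000000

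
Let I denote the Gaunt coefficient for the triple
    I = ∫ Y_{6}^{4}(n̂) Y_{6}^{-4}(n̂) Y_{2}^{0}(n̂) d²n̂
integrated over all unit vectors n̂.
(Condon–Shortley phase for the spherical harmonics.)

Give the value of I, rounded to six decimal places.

-0.022938

m-sum 0 ✓  L=14 even ✓  0≤2≤12 ✓
Π(2lᵢ+1) = 13×13×5 = 845
triangle coeff Δ(6,6,2) = 1/90090
Σ_t [4,6]: t=4:+1/69120 t=5:−1/14400 t=6:+1/69120 = -7/172800
(3j)²=14/715 [(6 6 2; 0 0 0)], sign=-1
Σ_t [0,2]: t=0:+1/14515200 t=1:−1/362880 t=2:+1/322560 = 1/2419200
(3j)²=2/5005 [(6 6 2; 4 -4 0)], sign=+1
⇒ 4πI² = 4/605
I = (-1)√(4/605/(4π)) = -0.02293757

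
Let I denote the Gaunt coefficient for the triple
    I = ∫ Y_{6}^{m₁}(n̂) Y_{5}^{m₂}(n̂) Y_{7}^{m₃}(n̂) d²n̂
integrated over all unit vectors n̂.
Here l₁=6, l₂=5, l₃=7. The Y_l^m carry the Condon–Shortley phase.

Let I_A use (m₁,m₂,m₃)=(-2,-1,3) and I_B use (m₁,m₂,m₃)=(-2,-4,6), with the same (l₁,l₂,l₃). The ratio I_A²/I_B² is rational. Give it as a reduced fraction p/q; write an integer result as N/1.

128547/338338

Shared (l₁,l₂,l₃)=(6,5,7): N and (l;000)² cancel in I_A²/I_B².
A: Δ = 4!·8!·6!/19! = 1/174594420; Racah Σ t=0..4: t=0:+1/46448640 t=1:−1/1088640 t=2:+1/276480 t=3:−1/518400 t=4:+1/9953280 = 23/25804800; ⇒ 3j(6 5 7; -2 -1 3)² = 42849/6466460, sgn +1
B: Δ = 4!·8!·6!/19! = 1/174594420; Racah Σ t=0..1: t=0:+1/116121600 t=1:−1/21772800 = -13/348364800; ⇒ 3j(6 5 7; -2 -4 6)² = 169/9690, sgn +1
I_A²/I_B² = (42849/6466460)/(169/9690) = 128547/338338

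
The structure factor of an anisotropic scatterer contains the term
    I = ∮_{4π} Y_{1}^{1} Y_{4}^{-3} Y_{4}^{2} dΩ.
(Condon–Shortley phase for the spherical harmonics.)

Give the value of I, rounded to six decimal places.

0.000000

Σlᵢ=9 odd — θ-integrand is odd under cosθ→−cosθ; I=0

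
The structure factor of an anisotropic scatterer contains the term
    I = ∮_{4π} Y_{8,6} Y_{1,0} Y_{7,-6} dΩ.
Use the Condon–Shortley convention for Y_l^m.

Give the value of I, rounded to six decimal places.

Checks pass: Σm=0; 16 even; l₃=7∈[7,9].
(2·8+1)(2·1+1)(2·7+1) = 765
Δ: 2! 14! 0! / 17! → 1/2040
sum: t=1:−1/25401600 = -1/25401600
3j²(8 1 7; 0 0 0) = Δ·Π!·Σ² = 8/255  (sign +1)
sum: t=1:−1/6227020800 = -1/6227020800
3j²(8 1 7; 6 0 -6) = Δ·Π!·Σ² = 7/510  (sign +1)
combine: 4πI² = 765·8/255·7/510 = 28/85
take √, sign +1: I = 0.16190663

0.161907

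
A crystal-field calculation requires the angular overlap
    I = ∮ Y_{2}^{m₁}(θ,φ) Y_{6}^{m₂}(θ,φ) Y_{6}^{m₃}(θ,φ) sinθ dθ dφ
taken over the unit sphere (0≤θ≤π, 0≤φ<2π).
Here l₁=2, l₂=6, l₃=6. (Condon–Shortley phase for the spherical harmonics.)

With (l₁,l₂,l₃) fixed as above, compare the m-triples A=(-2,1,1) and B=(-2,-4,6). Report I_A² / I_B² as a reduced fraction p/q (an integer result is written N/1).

147/22

Same 2,6,6: normalisation and zero-m 3j drop out of the ratio.
A: Δ: 2! 2! 10! / 15! → 1/90090; sum: t=2:+1/57600 = 1/57600; 3j²(2 6 6; -2 1 1) = Δ·Π!·Σ² = 21/715  (sign -1)
B: Δ: 2! 2! 10! / 15! → 1/90090; sum: t=2:+1/14515200 = 1/14515200; 3j²(2 6 6; -2 -4 6) = Δ·Π!·Σ² = 2/455  (sign +1)
I_A²/I_B² = (21/715)/(2/455) = 147/22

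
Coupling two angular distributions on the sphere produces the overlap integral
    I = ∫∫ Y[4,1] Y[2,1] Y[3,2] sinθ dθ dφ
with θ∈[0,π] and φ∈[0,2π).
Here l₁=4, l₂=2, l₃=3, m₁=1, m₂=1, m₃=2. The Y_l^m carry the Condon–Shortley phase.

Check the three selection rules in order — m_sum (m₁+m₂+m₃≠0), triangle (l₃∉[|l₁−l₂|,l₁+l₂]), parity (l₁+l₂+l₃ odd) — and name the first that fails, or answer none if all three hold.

azimuthal sum: 1 + 1 + 2 = 4  ✗
2 ≤ 3 ≤ 6 (triangle on l)
L = 4 + 2 + 3 = 9 (odd)

m_sum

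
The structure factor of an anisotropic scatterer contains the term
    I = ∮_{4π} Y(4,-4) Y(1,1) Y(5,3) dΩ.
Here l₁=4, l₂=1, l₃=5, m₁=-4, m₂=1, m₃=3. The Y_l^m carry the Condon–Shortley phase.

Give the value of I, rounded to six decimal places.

Checks pass: Σm=0; 10 even; l₃=5∈[3,5].
(2·4+1)(2·1+1)(2·5+1) = 297
Δ: 0! 8! 2! / 11! → 1/495
sum: t=0:+1/576 = 1/576
3j²(4 1 5; 0 0 0) = Δ·Π!·Σ² = 5/99  (sign -1)
sum: t=0:+1/80640 = 1/80640
3j²(4 1 5; -4 1 3) = Δ·Π!·Σ² = 1/495  (sign +1)
combine: 4πI² = 297·5/99·1/495 = 1/33
take √, sign -1: I = -0.04910640

-0.049106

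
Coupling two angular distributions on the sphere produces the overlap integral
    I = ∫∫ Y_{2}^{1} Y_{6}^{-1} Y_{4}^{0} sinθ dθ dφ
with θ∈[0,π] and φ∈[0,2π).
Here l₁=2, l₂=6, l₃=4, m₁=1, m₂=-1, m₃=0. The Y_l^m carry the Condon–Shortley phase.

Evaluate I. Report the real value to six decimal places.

-0.210395

m-sum 0 ✓  L=12 even ✓  4≤4≤8 ✓
Π(2lᵢ+1) = 5×13×9 = 585
triangle coeff Δ(2,6,4) = 1/6435
Σ_t [2,2]: t=2:+1/2304 = 1/2304
(3j)²=5/143 [(2 6 4; 0 0 0)], sign=+1
Σ_t [1,1]: t=1:−1/3456 = -1/3456
(3j)²=35/1287 [(2 6 4; 1 -1 0)], sign=-1
⇒ 4πI² = 875/1573
I = (-1)√(875/1573/(4π)) = -0.21039467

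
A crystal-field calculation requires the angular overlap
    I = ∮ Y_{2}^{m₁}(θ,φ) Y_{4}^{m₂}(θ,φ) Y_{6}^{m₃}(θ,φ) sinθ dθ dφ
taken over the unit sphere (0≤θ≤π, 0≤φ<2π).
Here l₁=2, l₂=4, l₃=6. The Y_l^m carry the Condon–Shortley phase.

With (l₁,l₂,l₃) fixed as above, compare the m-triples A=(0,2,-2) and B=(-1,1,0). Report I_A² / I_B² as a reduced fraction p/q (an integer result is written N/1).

Same 2,4,6: normalisation and zero-m 3j drop out of the ratio.
A: Δ: 0! 4! 8! / 13! → 1/6435; sum: t=0:+1/5760 = 1/5760; 3j²(2 4 6; 0 2 -2) = Δ·Π!·Σ² = 56/2145  (sign +1)
B: Δ: 0! 4! 8! / 13! → 1/6435; sum: t=0:+1/4320 = 1/4320; 3j²(2 4 6; -1 1 0) = Δ·Π!·Σ² = 8/429  (sign +1)
I_A²/I_B² = (56/2145)/(8/429) = 7/5

7/5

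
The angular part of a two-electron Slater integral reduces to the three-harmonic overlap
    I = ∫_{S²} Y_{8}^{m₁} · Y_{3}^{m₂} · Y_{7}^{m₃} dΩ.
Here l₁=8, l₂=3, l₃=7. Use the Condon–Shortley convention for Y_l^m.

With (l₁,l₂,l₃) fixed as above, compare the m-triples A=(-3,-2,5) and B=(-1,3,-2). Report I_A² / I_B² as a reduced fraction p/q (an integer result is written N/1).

l's match ⇒ only the (l;m) 3-j factors differ between A and B.
A: triangle coeff Δ(8,3,7) = 1/5290740; Σ_t [0,1]: t=0:+1/958003200 t=1:−1/87091200 = -1/95800320; (3j)²=1000/88179 [(8 3 7; -3 -2 5)], sign=-1
B: triangle coeff Δ(8,3,7) = 1/5290740; Σ_t [4,4]: t=4:+1/29030400 = 1/29030400; (3j)²=54/4199 [(8 3 7; -1 3 -2)], sign=-1
I_A²/I_B² = (1000/88179)/(54/4199) = 500/567

500/567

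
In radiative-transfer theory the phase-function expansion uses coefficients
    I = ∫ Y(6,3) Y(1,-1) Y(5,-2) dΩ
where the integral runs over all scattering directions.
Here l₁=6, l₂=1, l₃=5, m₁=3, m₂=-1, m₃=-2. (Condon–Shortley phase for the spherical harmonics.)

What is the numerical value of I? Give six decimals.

-0.245154

Rules hold: Σm=0, L=12 even, 5≤5≤7.
N = 13·3·11 = 429
Δ = 2!·10!·0!/13! = 1/858
Racah Σ t=1..1: t=1:−1/14400 = -1/14400
⇒ 3j(6 1 5; 0 0 0)² = 6/143, sgn +1
Racah Σ t=0..0: t=0:+1/60480 = 1/60480
⇒ 3j(6 1 5; 3 -1 -2)² = 6/143, sgn -1
4πI² = N·(3j₀)²·(3jₘ)² = 108/143
I = -1·√(0.755245/4π) = -0.24515397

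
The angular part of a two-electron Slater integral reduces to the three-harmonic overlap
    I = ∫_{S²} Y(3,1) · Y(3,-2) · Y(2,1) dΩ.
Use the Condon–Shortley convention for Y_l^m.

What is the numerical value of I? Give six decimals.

Rules hold: Σm=0, L=8 even, 0≤2≤6.
N = 7·7·5 = 245
Δ = 4!·2!·2!/9! = 1/3780
Racah Σ t=1..3: t=1:−1/24 t=2:+1/4 t=3:−1/24 = 1/6
⇒ 3j(3 3 2; 0 0 0)² = 4/105, sgn +1
Racah Σ t=0..1: t=0:+1/48 t=1:−1/12 = -1/16
⇒ 3j(3 3 2; 1 -2 1)² = 1/28, sgn +1
4πI² = N·(3j₀)²·(3jₘ)² = 1/3
I = +1·√(0.333333/4π) = 0.16286750

0.162868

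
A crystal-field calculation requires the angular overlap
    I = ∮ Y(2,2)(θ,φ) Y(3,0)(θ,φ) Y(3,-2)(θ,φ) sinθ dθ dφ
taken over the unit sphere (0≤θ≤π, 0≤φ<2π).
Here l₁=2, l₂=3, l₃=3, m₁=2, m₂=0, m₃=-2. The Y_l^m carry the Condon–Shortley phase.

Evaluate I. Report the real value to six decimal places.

-0.188063

Checks pass: Σm=0; 8 even; l₃=3∈[1,5].
(2·2+1)(2·3+1)(2·3+1) = 245
Δ: 2! 2! 4! / 9! → 1/3780
sum: t=0:+1/24 t=1:−1/4 t=2:+1/24 = -1/6
3j²(2 3 3; 0 0 0) = Δ·Π!·Σ² = 4/105  (sign +1)
sum: t=0:+1/24 = 1/24
3j²(2 3 3; 2 0 -2) = Δ·Π!·Σ² = 1/21  (sign -1)
combine: 4πI² = 245·4/105·1/21 = 4/9
take √, sign -1: I = -0.18806319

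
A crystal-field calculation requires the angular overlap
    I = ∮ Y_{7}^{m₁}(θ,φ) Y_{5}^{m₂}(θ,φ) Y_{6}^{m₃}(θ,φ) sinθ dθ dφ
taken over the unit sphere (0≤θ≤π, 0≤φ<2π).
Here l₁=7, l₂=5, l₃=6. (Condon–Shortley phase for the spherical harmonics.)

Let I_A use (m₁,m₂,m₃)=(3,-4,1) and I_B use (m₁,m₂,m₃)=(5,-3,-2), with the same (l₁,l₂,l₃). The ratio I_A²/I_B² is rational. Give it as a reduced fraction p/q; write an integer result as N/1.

Same 7,5,6: normalisation and zero-m 3j drop out of the ratio.
A: Δ: 6! 8! 4! / 19! → 1/174594420; sum: t=0:+1/2488320 t=1:−1/2073600 = -1/12441600; 3j²(7 5 6; 3 -4 1) = Δ·Π!·Σ² = 98/138567  (sign +1)
B: Δ: 6! 8! 4! / 19! → 1/174594420; sum: t=0:+1/4147200 t=1:−1/3628800 t=2:+1/46448640 = -1/77414400; 3j²(7 5 6; 5 -3 -2) = Δ·Π!·Σ² = 3/41990  (sign -1)
I_A²/I_B² = (98/138567)/(3/41990) = 980/99

980/99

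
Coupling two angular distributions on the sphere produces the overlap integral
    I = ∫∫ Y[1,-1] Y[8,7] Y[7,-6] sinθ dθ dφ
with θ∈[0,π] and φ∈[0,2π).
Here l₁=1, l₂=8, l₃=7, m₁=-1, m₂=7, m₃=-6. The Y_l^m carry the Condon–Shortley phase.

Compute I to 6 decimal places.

m-sum 0 ✓  L=16 even ✓  7≤7≤9 ✓
Π(2lᵢ+1) = 3×17×15 = 765
triangle coeff Δ(1,8,7) = 1/2040
Σ_t [1,1]: t=1:−1/25401600 = -1/25401600
(3j)²=8/255 [(1 8 7; 0 0 0)], sign=+1
Σ_t [2,2]: t=2:+1/12454041600 = 1/12454041600
(3j)²=7/136 [(1 8 7; -1 7 -6)], sign=-1
⇒ 4πI² = 21/17
I = (-1)√(21/17/(4π)) = -0.31353083

-0.313531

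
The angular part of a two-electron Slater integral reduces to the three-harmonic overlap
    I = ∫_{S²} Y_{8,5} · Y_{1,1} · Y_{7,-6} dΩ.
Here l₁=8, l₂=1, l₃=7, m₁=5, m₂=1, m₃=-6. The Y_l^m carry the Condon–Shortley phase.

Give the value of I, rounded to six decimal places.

Rules hold: Σm=0, L=16 even, 7≤7≤9.
N = 17·3·15 = 765
Δ = 2!·14!·0!/17! = 1/2040
Racah Σ t=1..1: t=1:−1/25401600 = -1/25401600
⇒ 3j(8 1 7; 0 0 0)² = 8/255, sgn +1
Racah Σ t=2..2: t=2:+1/12454041600 = 1/12454041600
⇒ 3j(8 1 7; 5 1 -6)² = 1/680, sgn -1
4πI² = N·(3j₀)²·(3jₘ)² = 3/85
I = -1·√(0.0352941/4π) = -0.05299638

-0.052996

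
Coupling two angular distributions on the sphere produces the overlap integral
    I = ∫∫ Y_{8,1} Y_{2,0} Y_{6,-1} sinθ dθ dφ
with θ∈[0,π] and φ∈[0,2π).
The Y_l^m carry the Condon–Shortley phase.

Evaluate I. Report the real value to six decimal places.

Checks pass: Σm=0; 16 even; l₃=6∈[6,10].
(2·8+1)(2·2+1)(2·6+1) = 1105
Δ: 4! 12! 0! / 17! → 1/30940
sum: t=2:+1/2073600 = 1/2073600
3j²(8 2 6; 0 0 0) = Δ·Π!·Σ² = 28/1105  (sign +1)
sum: t=2:+1/2419200 = 1/2419200
3j²(8 2 6; 1 0 -1) = Δ·Π!·Σ² = 27/1105  (sign -1)
combine: 4πI² = 1105·28/1105·27/1105 = 756/1105
take √, sign -1: I = -0.23333228

-0.233332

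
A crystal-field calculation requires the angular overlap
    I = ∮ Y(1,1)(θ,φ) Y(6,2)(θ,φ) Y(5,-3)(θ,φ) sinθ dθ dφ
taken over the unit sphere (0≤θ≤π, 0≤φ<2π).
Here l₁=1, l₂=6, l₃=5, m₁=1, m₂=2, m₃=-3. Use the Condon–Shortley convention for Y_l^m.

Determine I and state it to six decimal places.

0.100084

Checks pass: Σm=0; 12 even; l₃=5∈[5,7].
(2·1+1)(2·6+1)(2·5+1) = 429
Δ: 2! 0! 10! / 13! → 1/858
sum: t=1:−1/14400 = -1/14400
3j²(1 6 5; 0 0 0) = Δ·Π!·Σ² = 6/143  (sign +1)
sum: t=0:+1/161280 = 1/161280
3j²(1 6 5; 1 2 -3) = Δ·Π!·Σ² = 1/143  (sign +1)
combine: 4πI² = 429·6/143·1/143 = 18/143
take √, sign +1: I = 0.10008369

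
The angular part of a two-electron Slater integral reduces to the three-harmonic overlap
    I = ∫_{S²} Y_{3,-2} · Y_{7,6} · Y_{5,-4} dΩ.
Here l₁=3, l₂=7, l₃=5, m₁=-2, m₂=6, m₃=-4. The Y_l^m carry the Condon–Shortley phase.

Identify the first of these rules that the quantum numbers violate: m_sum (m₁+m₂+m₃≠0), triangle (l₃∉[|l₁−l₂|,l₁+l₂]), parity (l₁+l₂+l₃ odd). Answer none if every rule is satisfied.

azimuthal sum: -2 + 6 − 4 = 0  ✓
4 ≤ 5 ≤ 10 (triangle on l)  ✓
L = 3 + 7 + 5 = 15 (odd)  ✗

parity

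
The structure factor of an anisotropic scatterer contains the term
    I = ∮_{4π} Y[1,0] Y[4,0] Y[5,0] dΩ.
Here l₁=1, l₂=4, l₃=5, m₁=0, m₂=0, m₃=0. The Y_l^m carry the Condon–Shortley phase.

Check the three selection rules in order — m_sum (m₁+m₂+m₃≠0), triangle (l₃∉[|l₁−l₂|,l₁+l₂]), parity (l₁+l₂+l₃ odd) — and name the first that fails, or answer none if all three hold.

none

m₁+m₂+m₃ = 0 + 0 + 0 = 0  ✓
triangle: |1−4|=3 ≤ l₃=5 ≤ 1+4=5  ✓
parity: l₁+l₂+l₃ = 10 is even  ✓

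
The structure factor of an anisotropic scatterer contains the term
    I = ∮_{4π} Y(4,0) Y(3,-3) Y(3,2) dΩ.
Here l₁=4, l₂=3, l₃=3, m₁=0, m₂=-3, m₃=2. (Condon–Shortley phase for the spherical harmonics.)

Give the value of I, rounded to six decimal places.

m-sum = 0 − 3 + 2 = -1 ≠ 0 ⇒ I = 0

0.000000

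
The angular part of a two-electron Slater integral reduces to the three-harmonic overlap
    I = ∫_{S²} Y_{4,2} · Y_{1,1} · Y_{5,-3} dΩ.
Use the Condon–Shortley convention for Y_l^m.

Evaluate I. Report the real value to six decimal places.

m-sum 0 ✓  L=10 even ✓  3≤5≤5 ✓
Π(2lᵢ+1) = 9×3×11 = 297
triangle coeff Δ(4,1,5) = 1/495
Σ_t [0,0]: t=0:+1/576 = 1/576
(3j)²=5/99 [(4 1 5; 0 0 0)], sign=-1
Σ_t [0,0]: t=0:+1/2880 = 1/2880
(3j)²=28/495 [(4 1 5; 2 1 -3)], sign=+1
⇒ 4πI² = 28/33
I = (-1)√(28/33/(4π)) = -0.25984664

-0.259847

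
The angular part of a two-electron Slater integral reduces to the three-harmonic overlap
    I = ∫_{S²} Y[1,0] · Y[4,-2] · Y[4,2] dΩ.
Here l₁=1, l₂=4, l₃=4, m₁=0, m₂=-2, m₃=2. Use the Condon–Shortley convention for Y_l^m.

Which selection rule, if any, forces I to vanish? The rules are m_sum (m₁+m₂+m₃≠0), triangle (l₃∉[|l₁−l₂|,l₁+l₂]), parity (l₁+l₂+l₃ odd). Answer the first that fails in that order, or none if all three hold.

Σmᵢ = 0  ✓
l₃∈[|l₁−l₂|,l₁+l₂]=[3,5], have l₃=4  ✓
Σlᵢ = 9 ⇒ odd  ✗

parity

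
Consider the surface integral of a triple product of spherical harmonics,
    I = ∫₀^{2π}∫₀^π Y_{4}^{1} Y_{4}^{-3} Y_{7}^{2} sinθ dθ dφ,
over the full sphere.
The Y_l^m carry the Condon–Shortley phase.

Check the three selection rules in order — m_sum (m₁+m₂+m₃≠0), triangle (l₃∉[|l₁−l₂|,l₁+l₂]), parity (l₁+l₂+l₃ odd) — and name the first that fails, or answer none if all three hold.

m₁+m₂+m₃ = 1 − 3 + 2 = 0  ✓
triangle: |4−4|=0 ≤ l₃=7 ≤ 4+4=8  ✓
parity: l₁+l₂+l₃ = 15 is odd  ✗

parity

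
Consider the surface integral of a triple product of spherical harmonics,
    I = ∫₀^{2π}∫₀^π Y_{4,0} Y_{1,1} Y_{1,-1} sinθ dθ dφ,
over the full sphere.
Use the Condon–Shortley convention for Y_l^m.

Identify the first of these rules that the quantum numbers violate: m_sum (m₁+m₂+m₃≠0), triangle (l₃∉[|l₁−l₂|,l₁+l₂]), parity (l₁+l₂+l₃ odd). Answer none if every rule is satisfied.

azimuthal sum: 0 + 1 − 1 = 0  ✓
3 ≤ 1 ≤ 5 (triangle on l)  ✗
L = 4 + 1 + 1 = 6 (even)

triangle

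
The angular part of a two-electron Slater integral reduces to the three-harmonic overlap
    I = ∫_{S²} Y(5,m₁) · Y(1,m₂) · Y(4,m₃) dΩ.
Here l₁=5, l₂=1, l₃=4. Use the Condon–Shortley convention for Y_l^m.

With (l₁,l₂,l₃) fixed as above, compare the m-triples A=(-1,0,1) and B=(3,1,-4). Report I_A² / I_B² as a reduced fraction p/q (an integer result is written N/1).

l's match ⇒ only the (l;m) 3-j factors differ between A and B.
A: triangle coeff Δ(5,1,4) = 1/495; Σ_t [1,1]: t=1:−1/720 = -1/720; (3j)²=8/165 [(5 1 4; -1 0 1)], sign=+1
B: triangle coeff Δ(5,1,4) = 1/495; Σ_t [2,2]: t=2:+1/80640 = 1/80640; (3j)²=1/495 [(5 1 4; 3 1 -4)], sign=+1
I_A²/I_B² = (8/165)/(1/495) = 24/1

24/1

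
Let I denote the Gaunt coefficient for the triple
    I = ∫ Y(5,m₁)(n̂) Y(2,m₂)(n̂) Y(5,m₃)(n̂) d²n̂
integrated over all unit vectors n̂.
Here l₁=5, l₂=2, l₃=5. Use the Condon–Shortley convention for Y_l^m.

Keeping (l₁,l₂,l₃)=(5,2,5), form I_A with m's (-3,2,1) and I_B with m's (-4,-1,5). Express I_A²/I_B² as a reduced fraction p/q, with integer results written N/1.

Shared (l₁,l₂,l₃)=(5,2,5): N and (l;000)² cancel in I_A²/I_B².
A: Δ = 2!·8!·2!/13! = 1/38610; Racah Σ t=2..2: t=2:+1/5760 = 1/5760; ⇒ 3j(5 2 5; -3 2 1)² = 56/2145, sgn +1
B: Δ = 2!·8!·2!/13! = 1/38610; Racah Σ t=1..1: t=1:−1/80640 = -1/80640; ⇒ 3j(5 2 5; -4 -1 5)² = 9/286, sgn -1
I_A²/I_B² = (56/2145)/(9/286) = 112/135

112/135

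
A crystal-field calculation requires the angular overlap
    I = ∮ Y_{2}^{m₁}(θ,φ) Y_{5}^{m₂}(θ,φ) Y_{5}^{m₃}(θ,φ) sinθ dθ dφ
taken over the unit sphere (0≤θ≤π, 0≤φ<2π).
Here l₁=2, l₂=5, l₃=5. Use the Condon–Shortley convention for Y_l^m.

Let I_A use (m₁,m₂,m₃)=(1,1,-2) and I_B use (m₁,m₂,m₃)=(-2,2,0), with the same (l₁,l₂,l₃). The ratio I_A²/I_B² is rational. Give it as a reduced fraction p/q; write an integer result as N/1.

3/10

l's match ⇒ only the (l;m) 3-j factors differ between A and B.
A: triangle coeff Δ(2,5,5) = 1/38610; Σ_t [0,1]: t=0:+1/2880 t=1:−1/1440 = -1/2880; (3j)²=7/715 [(2 5 5; 1 1 -2)], sign=+1
B: triangle coeff Δ(2,5,5) = 1/38610; Σ_t [2,2]: t=2:+1/2880 = 1/2880; (3j)²=14/429 [(2 5 5; -2 2 0)], sign=-1
I_A²/I_B² = (7/715)/(14/429) = 3/10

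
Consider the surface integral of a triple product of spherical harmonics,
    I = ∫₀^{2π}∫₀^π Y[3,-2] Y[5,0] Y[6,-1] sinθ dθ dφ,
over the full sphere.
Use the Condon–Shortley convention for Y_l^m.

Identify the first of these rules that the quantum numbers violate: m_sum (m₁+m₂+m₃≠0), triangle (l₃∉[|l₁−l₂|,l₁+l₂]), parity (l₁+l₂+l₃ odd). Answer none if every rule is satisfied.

azimuthal sum: -2 + 0 − 1 = -3  ✗
2 ≤ 6 ≤ 8 (triangle on l)
L = 3 + 5 + 6 = 14 (even)

m_sum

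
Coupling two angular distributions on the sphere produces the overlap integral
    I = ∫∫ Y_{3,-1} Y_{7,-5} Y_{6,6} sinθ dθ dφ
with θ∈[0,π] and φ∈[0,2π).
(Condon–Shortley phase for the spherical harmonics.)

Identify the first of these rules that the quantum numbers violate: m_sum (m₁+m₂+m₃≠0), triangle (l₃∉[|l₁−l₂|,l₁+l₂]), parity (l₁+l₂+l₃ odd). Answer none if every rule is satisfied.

none

azimuthal sum: -1 − 5 + 6 = 0  ✓
4 ≤ 6 ≤ 10 (triangle on l)  ✓
L = 3 + 7 + 6 = 16 (even)  ✓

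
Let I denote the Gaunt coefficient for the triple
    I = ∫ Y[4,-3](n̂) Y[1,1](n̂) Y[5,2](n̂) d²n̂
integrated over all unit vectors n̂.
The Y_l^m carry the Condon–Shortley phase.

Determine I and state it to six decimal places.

Rules hold: Σm=0, L=10 even, 3≤5≤5.
N = 9·3·11 = 297
Δ = 0!·8!·2!/11! = 1/495
Racah Σ t=0..0: t=0:+1/576 = 1/576
⇒ 3j(4 1 5; 0 0 0)² = 5/99, sgn -1
Racah Σ t=0..0: t=0:+1/10080 = 1/10080
⇒ 3j(4 1 5; -3 1 2)² = 1/165, sgn -1
4πI² = N·(3j₀)²·(3jₘ)² = 1/11
I = +1·√(0.0909091/4π) = 0.08505478

0.085055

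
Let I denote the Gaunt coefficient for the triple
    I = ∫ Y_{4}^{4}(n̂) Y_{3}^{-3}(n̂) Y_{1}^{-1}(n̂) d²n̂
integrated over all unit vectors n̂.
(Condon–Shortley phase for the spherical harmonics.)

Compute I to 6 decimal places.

Rules hold: Σm=0, L=8 even, 1≤1≤7.
N = 9·7·3 = 189
Δ = 6!·2!·0!/9! = 1/252
Racah Σ t=3..3: t=3:−1/36 = -1/36
⇒ 3j(4 3 1; 0 0 0)² = 4/63, sgn +1
Racah Σ t=0..0: t=0:+1/1440 = 1/1440
⇒ 3j(4 3 1; 4 -3 -1)² = 1/9, sgn +1
4πI² = N·(3j₀)²·(3jₘ)² = 4/3
I = +1·√(1.33333/4π) = 0.32573501

0.325735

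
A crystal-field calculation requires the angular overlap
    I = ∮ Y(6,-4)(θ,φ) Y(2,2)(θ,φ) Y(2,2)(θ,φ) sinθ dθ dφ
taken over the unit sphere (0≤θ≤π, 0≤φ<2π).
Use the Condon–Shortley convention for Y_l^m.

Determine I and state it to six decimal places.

0.000000

triangle: need 4≤l₃≤8, have 2; I=0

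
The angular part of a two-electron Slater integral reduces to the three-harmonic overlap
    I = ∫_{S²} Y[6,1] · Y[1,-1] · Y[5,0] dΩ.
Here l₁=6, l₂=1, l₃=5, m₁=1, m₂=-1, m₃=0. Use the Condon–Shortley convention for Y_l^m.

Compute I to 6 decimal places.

m-sum 0 ✓  L=12 even ✓  5≤5≤7 ✓
Π(2lᵢ+1) = 13×3×11 = 429
triangle coeff Δ(6,1,5) = 1/858
Σ_t [1,1]: t=1:−1/14400 = -1/14400
(3j)²=6/143 [(6 1 5; 0 0 0)], sign=+1
Σ_t [0,0]: t=0:+1/28800 = 1/28800
(3j)²=7/286 [(6 1 5; 1 -1 0)], sign=-1
⇒ 4πI² = 63/143
I = (-1)√(63/143/(4π)) = -0.18723944

-0.187239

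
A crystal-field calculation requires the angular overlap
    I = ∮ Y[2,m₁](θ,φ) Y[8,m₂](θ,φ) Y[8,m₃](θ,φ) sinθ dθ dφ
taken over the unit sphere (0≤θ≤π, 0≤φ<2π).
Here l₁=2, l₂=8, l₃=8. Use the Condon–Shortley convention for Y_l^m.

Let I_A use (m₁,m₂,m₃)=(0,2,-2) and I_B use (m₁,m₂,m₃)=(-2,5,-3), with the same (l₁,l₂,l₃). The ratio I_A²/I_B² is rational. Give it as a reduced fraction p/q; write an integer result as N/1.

Shared (l₁,l₂,l₃)=(2,8,8): N and (l;000)² cancel in I_A²/I_B².
A: Δ = 2!·2!·14!/19! = 1/348840; Racah Σ t=0..2: t=0:+1/348364800 t=1:−1/43545600 t=2:+1/116121600 = -1/87091200; ⇒ 3j(2 8 8; 0 2 -2)² = 10/969, sgn -1
B: Δ = 2!·2!·14!/19! = 1/348840; Racah Σ t=2..2: t=2:+1/958003200 = 1/958003200; ⇒ 3j(2 8 8; -2 5 -3)² = 13/969, sgn -1
I_A²/I_B² = (10/969)/(13/969) = 10/13

10/13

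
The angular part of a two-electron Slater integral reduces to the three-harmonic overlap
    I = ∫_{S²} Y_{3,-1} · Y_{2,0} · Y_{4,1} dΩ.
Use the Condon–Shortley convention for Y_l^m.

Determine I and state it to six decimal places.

0.000000

L=9 odd ⇒ parity kills the (l;000) factor ⇒ I = 0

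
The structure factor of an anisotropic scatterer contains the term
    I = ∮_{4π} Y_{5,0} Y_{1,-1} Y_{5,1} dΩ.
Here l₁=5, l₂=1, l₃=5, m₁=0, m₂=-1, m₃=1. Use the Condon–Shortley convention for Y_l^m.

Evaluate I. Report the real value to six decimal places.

L=11 odd ⇒ parity kills the (l;000) factor ⇒ I = 0

0.000000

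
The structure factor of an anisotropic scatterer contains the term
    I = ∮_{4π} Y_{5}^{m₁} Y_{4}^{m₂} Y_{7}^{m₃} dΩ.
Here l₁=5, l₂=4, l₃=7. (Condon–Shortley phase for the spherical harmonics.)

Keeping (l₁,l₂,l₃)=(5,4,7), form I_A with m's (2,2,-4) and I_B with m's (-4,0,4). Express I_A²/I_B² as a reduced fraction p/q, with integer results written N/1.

Shared (l₁,l₂,l₃)=(5,4,7): N and (l;000)² cancel in I_A²/I_B².
A: Δ = 2!·8!·6!/17! = 1/6126120; Racah Σ t=0..2: t=0:+1/1036800 t=1:−1/172800 t=2:+1/483840 = -1/362880; ⇒ 3j(5 4 7; 2 2 -4)² = 20/1547, sgn +1
B: Δ = 2!·8!·6!/17! = 1/6126120; Racah Σ t=1..2: t=1:−1/1451520 t=2:+1/483840 = 1/725760; ⇒ 3j(5 4 7; -4 0 4)² = 24/1547, sgn -1
I_A²/I_B² = (20/1547)/(24/1547) = 5/6

5/6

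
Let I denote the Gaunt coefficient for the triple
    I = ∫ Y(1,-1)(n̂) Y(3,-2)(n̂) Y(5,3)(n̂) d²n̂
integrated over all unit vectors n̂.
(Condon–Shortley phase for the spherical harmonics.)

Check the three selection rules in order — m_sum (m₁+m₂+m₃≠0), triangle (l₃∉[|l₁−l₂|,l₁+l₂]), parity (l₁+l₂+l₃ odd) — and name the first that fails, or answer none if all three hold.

triangle

Σmᵢ = 0  ✓
l₃∈[|l₁−l₂|,l₁+l₂]=[2,4], have l₃=5  ✗
Σlᵢ = 9 ⇒ odd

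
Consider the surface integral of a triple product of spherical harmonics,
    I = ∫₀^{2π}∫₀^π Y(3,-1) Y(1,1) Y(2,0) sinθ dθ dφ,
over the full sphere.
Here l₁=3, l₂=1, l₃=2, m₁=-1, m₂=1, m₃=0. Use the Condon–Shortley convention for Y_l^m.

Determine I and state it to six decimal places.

-0.202301

m-sum 0 ✓  L=6 even ✓  2≤2≤4 ✓
Π(2lᵢ+1) = 7×3×5 = 105
triangle coeff Δ(3,1,2) = 1/105
Σ_t [1,1]: t=1:−1/4 = -1/4
(3j)²=3/35 [(3 1 2; 0 0 0)], sign=-1
Σ_t [2,2]: t=2:+1/8 = 1/8
(3j)²=2/35 [(3 1 2; -1 1 0)], sign=+1
⇒ 4πI² = 18/35
I = (-1)√(18/35/(4π)) = -0.20230066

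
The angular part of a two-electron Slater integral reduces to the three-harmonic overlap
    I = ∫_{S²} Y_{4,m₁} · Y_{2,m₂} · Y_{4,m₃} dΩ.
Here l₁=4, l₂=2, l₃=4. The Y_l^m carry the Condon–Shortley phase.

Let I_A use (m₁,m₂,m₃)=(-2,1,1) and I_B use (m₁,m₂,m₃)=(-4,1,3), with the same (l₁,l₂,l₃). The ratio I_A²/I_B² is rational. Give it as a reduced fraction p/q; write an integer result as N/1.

Same 4,2,4: normalisation and zero-m 3j drop out of the ratio.
A: Δ: 2! 6! 2! / 11! → 1/13860; sum: t=1:−1/240 t=2:+1/96 = 1/160; 3j²(4 2 4; -2 1 1) = Δ·Π!·Σ² = 27/1540  (sign -1)
B: Δ: 2! 6! 2! / 11! → 1/13860; sum: t=2:+1/1440 = 1/1440; 3j²(4 2 4; -4 1 3) = Δ·Π!·Σ² = 7/165  (sign -1)
I_A²/I_B² = (27/1540)/(7/165) = 81/196

81/196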